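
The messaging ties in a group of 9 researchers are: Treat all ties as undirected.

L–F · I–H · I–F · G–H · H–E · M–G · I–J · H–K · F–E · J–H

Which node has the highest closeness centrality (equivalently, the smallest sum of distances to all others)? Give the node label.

H

Farness (sum of distances to all others) for each node — E:15, F:17, G:17, H:12, I:14, J:16, K:19, L:24, M:24.
The smallest farness is 12, for H, so H has the highest closeness.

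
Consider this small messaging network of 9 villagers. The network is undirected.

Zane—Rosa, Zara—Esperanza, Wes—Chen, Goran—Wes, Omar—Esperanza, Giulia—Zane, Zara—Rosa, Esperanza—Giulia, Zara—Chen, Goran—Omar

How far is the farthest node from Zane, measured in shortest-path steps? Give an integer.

4

Distances from Zane: Chen:3, Esperanza:2, Giulia:1, Goran:4, Omar:3, Rosa:1, Wes:4, Zara:2.
The largest is 4 (to Goran and Wes), so the eccentricity of Zane is 4.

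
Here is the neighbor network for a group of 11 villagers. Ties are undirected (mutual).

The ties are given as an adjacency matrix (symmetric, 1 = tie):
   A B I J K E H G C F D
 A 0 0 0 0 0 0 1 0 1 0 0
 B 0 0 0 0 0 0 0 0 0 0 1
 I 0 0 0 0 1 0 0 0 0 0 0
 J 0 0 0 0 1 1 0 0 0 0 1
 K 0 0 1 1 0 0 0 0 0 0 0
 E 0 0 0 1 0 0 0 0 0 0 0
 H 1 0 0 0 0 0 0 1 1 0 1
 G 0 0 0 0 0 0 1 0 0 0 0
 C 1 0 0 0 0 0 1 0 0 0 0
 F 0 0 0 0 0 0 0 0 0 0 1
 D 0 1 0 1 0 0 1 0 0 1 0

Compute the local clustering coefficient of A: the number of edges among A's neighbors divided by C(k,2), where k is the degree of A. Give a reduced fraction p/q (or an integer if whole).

A's neighbors: C and H (k = 2).
Possible neighbor pairs: C(2,2) = 1. Edges among them: C–H → e = 1.
Clustering(A) = 1/1.

1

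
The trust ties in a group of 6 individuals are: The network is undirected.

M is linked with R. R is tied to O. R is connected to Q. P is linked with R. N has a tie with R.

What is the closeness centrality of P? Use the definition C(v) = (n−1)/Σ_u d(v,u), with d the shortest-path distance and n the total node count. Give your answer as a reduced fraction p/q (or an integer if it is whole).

Distances from P: M:2, N:2, O:2, Q:2, R:1. Sum = 9.
n = 6, so closeness = 5/9.

5/9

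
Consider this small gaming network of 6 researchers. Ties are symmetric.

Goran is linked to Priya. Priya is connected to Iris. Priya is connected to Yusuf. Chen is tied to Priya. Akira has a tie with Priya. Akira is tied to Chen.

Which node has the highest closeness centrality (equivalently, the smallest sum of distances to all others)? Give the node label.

Priya

Farness (sum of distances to all others) for each node — Akira:8, Chen:8, Goran:9, Iris:9, Priya:5, Yusuf:9.
The smallest farness is 5, for Priya, so Priya has the highest closeness.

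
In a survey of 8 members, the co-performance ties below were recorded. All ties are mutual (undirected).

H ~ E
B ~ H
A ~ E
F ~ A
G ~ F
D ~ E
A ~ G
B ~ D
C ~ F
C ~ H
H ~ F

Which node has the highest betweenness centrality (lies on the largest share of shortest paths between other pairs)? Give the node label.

Unnormalized betweenness of each node: A:17/6, B:4/3, C:0, D:5/6, E:29/6, F:29/6, G:0, H:22/3.
H has the largest value, 22/3, making it the main broker — the node through which the most shortest paths run.

H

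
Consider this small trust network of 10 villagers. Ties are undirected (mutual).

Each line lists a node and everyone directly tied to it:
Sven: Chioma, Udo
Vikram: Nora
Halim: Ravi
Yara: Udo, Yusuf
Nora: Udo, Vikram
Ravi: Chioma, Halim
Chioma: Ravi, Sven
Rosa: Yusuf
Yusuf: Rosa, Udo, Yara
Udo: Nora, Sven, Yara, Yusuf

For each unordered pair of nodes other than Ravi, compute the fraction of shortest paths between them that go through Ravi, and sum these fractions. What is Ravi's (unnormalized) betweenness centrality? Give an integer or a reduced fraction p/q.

8

Pairs whose geodesics pass through Ravi — Vikram–Halim: 1; Chioma–Halim: 1; Yara–Halim: 1; Rosa–Halim: 1; Sven–Halim: 1; Nora–Halim: 1; Halim–Udo: 1; Halim–Yusuf: 1.
All other pairs contribute 0.
Summing the contributions gives betweenness(Ravi) = 8.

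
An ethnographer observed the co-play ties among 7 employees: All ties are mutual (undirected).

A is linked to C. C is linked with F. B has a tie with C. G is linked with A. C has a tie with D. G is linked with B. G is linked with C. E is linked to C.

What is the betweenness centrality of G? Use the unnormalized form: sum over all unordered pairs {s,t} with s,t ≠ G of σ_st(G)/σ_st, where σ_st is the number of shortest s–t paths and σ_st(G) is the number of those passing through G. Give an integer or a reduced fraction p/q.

Pairs whose geodesics pass through G — B–A: 1/2.
All other pairs contribute 0.
Summing the contributions gives betweenness(G) = 1/2.

1/2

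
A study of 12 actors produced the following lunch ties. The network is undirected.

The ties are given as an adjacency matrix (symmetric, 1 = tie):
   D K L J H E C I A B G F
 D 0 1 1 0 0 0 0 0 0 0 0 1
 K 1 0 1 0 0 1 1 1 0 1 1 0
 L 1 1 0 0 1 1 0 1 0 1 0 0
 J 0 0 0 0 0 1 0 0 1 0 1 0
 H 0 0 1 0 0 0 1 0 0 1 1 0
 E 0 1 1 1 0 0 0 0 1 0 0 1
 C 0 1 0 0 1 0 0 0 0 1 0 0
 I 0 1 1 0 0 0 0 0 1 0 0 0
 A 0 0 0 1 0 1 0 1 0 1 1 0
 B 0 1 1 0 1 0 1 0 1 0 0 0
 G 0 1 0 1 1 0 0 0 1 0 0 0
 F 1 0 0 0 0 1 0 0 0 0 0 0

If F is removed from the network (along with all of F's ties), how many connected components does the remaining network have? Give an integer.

F's neighbors (D and E) remain reachable from one another through other ties, so the rest of the network stays in one piece.

1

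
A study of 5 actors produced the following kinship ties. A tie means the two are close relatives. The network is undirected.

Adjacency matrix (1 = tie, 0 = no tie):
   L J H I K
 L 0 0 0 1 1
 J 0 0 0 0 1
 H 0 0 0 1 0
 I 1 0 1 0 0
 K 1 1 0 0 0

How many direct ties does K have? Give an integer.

2

K is directly tied to J and L. That is 2 neighbors, so the degree of K is 2.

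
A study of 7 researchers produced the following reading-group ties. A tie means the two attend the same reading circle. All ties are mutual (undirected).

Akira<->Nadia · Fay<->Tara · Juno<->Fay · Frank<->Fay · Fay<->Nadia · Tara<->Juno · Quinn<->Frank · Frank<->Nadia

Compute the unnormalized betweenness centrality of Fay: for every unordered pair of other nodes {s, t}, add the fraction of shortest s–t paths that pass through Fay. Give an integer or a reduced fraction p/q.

8

Pairs whose geodesics pass through Fay — Frank–Tara: 1; Frank–Juno: 1; Tara–Akira: 1; Tara–Nadia: 1; Tara–Quinn: 1; Akira–Juno: 1; Juno–Nadia: 1; Juno–Quinn: 1.
All other pairs contribute 0.
Summing the contributions gives betweenness(Fay) = 8.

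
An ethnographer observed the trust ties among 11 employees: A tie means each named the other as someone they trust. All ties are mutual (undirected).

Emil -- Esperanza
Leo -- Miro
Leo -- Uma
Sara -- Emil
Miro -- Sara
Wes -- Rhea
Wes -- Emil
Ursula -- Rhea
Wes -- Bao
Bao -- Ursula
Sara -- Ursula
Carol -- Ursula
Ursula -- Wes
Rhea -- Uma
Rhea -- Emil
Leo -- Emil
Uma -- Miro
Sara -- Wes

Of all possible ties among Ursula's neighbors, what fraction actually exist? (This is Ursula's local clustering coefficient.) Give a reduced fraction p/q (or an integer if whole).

Ursula's neighbors: Bao, Carol, Rhea, Sara, and Wes (k = 5).
Possible neighbor pairs: C(5,2) = 10. Edges among them: Bao–Wes, Rhea–Wes, Sara–Wes → e = 3.
Clustering(Ursula) = 3/10.

3/10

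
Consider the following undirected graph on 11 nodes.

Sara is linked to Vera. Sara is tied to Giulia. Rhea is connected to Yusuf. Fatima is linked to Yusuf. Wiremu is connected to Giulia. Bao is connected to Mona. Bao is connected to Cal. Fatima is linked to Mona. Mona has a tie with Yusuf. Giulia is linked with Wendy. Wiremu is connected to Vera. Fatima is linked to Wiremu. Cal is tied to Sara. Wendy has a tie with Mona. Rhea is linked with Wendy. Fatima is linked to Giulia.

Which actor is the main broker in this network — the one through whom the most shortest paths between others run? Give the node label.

Giulia

Unnormalized betweenness of each node: Bao:4, Cal:8/3, Fatima:9, Giulia:32/3, Mona:28/3, Rhea:1/2, Sara:7, Vera:1, Wendy:6, Wiremu:14/3, Yusuf:19/6.
Giulia has the largest value, 32/3, making it the main broker — the node through which the most shortest paths run.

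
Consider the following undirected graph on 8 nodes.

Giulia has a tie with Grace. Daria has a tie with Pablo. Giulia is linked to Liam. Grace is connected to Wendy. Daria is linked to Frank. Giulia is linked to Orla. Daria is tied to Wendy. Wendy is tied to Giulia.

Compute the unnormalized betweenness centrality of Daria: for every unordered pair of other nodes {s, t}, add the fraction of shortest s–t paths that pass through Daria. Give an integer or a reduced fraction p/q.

Pairs whose geodesics pass through Daria — Grace–Frank: 1; Grace–Pablo: 1; Giulia–Frank: 1; Giulia–Pablo: 1; Frank–Liam: 1; Frank–Wendy: 1; Frank–Pablo: 1; Frank–Orla: 1; Liam–Pablo: 1; Wendy–Pablo: 1; Pablo–Orla: 1.
All other pairs contribute 0.
Summing the contributions gives betweenness(Daria) = 11.

11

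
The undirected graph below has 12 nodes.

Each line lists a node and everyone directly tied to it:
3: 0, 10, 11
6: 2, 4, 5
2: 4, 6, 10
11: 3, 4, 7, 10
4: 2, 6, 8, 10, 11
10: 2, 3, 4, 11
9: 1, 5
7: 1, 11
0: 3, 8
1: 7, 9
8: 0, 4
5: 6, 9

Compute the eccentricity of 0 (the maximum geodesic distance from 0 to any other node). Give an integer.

5

Distances from 0: 1:4, 2:3, 3:1, 4:2, 5:4, 6:3, 7:3, 8:1, 9:5, 10:2, 11:2.
The largest is 5 (to 9), so the eccentricity of 0 is 5.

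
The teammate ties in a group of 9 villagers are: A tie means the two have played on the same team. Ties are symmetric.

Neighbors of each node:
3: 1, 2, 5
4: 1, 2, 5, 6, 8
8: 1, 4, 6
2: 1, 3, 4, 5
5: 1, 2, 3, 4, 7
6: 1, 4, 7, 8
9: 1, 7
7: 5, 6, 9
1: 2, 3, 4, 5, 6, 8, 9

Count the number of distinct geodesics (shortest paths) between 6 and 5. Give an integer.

The shortest distance is 2. The length-2 paths are: 6–4–5; 6–7–5; 6–1–5.
That gives 3 distinct shortest paths.

3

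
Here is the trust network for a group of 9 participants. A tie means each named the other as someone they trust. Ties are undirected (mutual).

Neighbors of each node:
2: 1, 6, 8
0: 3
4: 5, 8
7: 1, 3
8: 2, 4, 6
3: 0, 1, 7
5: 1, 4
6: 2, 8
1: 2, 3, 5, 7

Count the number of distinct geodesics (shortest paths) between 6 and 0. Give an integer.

The shortest distance is 4, and the only length-4 path is 6–2–1–3–0. So there is exactly 1 shortest path.

1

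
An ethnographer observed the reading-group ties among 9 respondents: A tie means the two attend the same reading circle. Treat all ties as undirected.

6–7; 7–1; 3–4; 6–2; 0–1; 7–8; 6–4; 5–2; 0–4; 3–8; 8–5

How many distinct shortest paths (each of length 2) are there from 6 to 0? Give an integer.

1

The shortest distance is 2, and the only length-2 path is 6–4–0. So there is exactly 1 shortest path.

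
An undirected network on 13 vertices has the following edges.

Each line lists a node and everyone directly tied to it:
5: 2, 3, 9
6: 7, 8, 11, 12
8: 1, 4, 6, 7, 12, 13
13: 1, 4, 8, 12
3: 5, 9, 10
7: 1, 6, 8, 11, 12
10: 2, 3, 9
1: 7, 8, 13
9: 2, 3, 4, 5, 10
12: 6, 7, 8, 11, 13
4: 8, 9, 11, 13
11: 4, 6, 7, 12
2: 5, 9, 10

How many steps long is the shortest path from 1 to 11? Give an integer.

2

One shortest route is 1 – 7 – 11, which uses 2 edges, and 1 and 11 are not directly tied, so nothing shorter exists. So d(1,11) = 2.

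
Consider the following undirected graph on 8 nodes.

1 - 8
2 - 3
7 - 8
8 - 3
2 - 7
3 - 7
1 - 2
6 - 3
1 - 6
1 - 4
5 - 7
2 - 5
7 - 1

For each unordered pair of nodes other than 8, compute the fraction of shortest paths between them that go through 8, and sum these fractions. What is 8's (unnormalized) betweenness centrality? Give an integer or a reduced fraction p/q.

Pairs whose geodesics pass through 8 — 4–3: 1/4; 1–3: 1/4.
All other pairs contribute 0.
Summing the contributions gives betweenness(8) = 1/2.

1/2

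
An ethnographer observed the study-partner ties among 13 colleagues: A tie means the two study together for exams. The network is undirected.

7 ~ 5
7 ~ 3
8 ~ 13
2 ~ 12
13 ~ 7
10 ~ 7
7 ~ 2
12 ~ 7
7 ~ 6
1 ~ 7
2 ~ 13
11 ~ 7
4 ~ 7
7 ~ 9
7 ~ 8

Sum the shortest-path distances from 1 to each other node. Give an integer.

23

Distances from 1: 2:2, 3:2, 4:2, 5:2, 6:2, 7:1, 8:2, 9:2, 10:2, 11:2, 12:2, 13:2.
Sum = 2 + 2 + 2 + 2 + 2 + 1 + 2 + 2 + 2 + 2 + 2 + 2 = 23.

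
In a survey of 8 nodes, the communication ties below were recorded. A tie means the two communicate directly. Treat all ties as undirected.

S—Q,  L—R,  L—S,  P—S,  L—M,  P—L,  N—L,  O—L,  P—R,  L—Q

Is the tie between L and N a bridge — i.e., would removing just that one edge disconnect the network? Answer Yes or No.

Yes

Without the L–N edge there is no alternate route between L and N, so the network disconnects. It is a bridge.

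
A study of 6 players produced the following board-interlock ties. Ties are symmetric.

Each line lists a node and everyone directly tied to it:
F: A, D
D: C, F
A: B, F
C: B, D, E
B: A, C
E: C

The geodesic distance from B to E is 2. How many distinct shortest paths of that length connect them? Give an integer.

1

The shortest distance is 2, and the only length-2 path is B–C–E. So there is exactly 1 shortest path.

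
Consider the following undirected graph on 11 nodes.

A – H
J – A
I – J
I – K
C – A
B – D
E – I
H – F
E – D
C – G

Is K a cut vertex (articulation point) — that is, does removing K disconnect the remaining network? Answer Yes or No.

No

Even without K, every remaining node can still reach every other (the residual graph is connected), so K is not a cut vertex.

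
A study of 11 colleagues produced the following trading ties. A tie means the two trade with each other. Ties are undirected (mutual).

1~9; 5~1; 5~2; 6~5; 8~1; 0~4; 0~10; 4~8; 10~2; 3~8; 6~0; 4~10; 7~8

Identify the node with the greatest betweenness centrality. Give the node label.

Unnormalized betweenness of each node: 0:23/6, 1:46/3, 2:7/3, 3:0, 4:11, 5:10, 6:7/3, 7:0, 8:64/3, 9:0, 10:23/6.
8 has the largest value, 64/3, making it the main broker — the node through which the most shortest paths run.

8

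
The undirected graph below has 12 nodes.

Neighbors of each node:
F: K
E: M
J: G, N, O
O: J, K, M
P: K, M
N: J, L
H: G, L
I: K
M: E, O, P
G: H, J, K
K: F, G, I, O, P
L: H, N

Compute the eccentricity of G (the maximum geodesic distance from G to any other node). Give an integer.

4

Distances from G: E:4, F:2, H:1, I:2, J:1, K:1, L:2, M:3, N:2, O:2, P:2.
The largest is 4 (to E), so the eccentricity of G is 4.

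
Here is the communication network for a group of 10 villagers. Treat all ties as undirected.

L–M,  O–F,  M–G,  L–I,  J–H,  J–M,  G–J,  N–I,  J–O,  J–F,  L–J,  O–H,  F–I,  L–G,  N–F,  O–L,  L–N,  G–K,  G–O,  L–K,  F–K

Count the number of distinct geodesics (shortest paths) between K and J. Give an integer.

3

The shortest distance is 2. The length-2 paths are: K–L–J; K–F–J; K–G–J.
That gives 3 distinct shortest paths.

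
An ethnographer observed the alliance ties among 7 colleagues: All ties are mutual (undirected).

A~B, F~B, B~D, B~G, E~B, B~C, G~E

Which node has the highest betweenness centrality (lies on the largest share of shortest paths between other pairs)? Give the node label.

B

Unnormalized betweenness of each node: A:0, B:14, C:0, D:0, E:0, F:0, G:0.
B has the largest value, 14, making it the main broker — the node through which the most shortest paths run.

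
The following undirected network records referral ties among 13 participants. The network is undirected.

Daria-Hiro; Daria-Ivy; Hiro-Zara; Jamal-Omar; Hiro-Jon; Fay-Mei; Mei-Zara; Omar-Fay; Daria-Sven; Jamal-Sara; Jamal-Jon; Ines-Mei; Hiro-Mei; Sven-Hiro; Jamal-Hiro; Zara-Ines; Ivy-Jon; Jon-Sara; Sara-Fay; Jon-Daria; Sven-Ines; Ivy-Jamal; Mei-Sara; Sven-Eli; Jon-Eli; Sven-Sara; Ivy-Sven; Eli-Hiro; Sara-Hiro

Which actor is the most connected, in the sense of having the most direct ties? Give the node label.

Degrees — Daria:4, Eli:3, Fay:3, Hiro:8, Ines:3, Ivy:4, Jamal:5, Jon:6, Mei:5, Omar:2, Sara:6, Sven:6, Zara:3.
The maximum is 8, attained only by Hiro.

Hiro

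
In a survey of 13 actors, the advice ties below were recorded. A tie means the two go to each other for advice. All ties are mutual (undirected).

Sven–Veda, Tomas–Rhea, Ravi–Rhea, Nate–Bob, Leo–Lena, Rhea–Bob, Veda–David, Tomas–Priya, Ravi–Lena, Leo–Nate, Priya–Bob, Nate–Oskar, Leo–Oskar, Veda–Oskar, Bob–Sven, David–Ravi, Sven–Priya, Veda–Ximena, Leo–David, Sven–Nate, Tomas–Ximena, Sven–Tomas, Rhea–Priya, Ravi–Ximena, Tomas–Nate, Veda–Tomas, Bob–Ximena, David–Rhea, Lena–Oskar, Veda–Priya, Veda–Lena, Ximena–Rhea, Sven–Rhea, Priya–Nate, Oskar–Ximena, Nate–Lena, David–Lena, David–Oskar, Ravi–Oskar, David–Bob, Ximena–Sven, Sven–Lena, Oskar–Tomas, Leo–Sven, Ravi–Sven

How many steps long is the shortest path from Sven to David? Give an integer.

One shortest route is Sven – Veda – David, which uses 2 edges, and Sven and David are not directly tied, so nothing shorter exists. So d(Sven,David) = 2.

2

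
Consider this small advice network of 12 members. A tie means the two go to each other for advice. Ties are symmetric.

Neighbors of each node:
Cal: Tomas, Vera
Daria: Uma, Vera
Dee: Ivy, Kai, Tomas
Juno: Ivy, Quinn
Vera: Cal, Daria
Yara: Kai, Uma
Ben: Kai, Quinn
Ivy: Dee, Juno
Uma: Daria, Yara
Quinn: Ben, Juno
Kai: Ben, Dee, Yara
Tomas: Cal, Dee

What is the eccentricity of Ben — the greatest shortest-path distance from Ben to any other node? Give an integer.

Distances from Ben: Cal:4, Daria:4, Dee:2, Ivy:3, Juno:2, Kai:1, Quinn:1, Tomas:3, Uma:3, Vera:5, Yara:2.
The largest is 5 (to Vera), so the eccentricity of Ben is 5.

5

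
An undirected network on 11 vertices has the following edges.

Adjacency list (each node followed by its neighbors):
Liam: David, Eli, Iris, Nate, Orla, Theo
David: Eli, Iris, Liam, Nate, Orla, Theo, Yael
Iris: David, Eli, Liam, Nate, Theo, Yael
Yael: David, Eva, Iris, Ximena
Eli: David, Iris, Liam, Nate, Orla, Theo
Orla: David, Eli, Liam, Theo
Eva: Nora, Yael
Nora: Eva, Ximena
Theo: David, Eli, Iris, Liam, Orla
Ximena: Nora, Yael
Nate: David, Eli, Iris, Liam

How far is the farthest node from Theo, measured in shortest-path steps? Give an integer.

4

Distances from Theo: David:1, Eli:1, Eva:3, Iris:1, Liam:1, Nate:2, Nora:4, Orla:1, Ximena:3, Yael:2.
The largest is 4 (to Nora), so the eccentricity of Theo is 4.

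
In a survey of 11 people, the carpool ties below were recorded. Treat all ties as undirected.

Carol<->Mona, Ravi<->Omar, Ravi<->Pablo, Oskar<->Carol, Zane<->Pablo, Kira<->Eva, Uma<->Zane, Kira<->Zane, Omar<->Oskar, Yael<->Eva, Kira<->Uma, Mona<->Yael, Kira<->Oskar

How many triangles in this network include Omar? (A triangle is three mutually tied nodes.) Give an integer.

0

Omar's neighbors are Oskar and Ravi, but none of them are tied to each other, so no triangle contains Omar.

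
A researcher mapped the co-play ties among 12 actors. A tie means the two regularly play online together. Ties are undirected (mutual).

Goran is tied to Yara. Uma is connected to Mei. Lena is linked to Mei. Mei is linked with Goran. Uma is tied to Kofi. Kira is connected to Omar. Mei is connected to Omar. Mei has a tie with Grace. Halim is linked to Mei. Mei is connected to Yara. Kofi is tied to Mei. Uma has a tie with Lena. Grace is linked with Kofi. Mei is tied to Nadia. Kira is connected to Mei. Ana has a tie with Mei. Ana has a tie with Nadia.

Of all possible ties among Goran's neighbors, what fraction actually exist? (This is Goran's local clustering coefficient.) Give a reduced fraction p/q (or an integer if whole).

Goran's neighbors: Mei and Yara (k = 2).
Possible neighbor pairs: C(2,2) = 1. Edges among them: Mei–Yara → e = 1.
Clustering(Goran) = 1/1.

1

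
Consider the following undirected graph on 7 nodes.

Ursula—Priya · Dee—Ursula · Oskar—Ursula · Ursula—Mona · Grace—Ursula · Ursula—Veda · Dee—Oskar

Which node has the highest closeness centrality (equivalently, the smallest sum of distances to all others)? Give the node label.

Ursula

Farness (sum of distances to all others) for each node — Dee:10, Grace:11, Mona:11, Oskar:10, Priya:11, Ursula:6, Veda:11.
The smallest farness is 6, for Ursula, so Ursula has the highest closeness.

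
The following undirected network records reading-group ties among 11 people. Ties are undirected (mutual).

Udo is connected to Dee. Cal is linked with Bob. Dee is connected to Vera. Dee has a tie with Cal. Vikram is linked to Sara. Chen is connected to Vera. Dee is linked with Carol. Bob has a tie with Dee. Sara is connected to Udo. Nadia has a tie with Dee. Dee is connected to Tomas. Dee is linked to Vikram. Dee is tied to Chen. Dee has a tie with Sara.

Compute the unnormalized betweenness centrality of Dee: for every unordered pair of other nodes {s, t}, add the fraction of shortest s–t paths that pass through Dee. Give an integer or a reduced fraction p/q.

81/2

Pairs whose geodesics pass through Dee — Vera–Carol: 1; Vera–Udo: 1; Vera–Vikram: 1; Vera–Nadia: 1; Vera–Cal: 1; Vera–Tomas: 1; Vera–Bob: 1; Vera–Sara: 1; Carol–Chen: 1; Carol–Udo: 1; Carol–Vikram: 1; Carol–Nadia: 1; Carol–Cal: 1; Carol–Tomas: 1 … (+27 more pairs).
All other pairs contribute 0.
Summing the contributions gives betweenness(Dee) = 81/2.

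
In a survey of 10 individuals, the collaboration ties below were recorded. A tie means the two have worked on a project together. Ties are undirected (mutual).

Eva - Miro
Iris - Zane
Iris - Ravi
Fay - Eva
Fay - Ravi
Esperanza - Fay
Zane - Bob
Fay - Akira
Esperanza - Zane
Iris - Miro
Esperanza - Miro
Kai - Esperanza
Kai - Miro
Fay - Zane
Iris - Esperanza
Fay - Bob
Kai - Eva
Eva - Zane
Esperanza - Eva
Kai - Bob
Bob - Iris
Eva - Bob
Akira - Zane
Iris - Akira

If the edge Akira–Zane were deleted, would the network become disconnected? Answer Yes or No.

Even without that edge, Akira still reaches Zane via Akira – Iris – Zane, so the network stays connected. Not a bridge.

No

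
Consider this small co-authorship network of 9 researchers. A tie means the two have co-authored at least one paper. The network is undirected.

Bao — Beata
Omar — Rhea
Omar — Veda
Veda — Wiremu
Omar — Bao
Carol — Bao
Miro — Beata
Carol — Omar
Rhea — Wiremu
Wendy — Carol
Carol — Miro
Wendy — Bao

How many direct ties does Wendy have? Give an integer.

2

Wendy is directly tied to Bao and Carol. That is 2 neighbors, so the degree of Wendy is 2.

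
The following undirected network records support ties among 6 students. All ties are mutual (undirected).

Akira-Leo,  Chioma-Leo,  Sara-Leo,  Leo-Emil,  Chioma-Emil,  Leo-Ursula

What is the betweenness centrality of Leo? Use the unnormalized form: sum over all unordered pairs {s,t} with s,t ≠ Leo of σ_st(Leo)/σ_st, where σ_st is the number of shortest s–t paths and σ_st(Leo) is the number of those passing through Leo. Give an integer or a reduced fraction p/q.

9

Pairs whose geodesics pass through Leo — Akira–Emil: 1; Akira–Ursula: 1; Akira–Sara: 1; Akira–Chioma: 1; Emil–Ursula: 1; Emil–Sara: 1; Ursula–Sara: 1; Ursula–Chioma: 1; Sara–Chioma: 1.
All other pairs contribute 0.
Summing the contributions gives betweenness(Leo) = 9.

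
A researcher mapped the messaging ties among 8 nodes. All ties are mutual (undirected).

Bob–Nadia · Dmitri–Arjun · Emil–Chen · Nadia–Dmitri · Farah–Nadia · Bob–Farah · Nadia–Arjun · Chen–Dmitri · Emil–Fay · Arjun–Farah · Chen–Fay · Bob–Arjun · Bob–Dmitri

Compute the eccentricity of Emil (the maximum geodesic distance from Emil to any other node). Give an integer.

Distances from Emil: Arjun:3, Bob:3, Chen:1, Dmitri:2, Farah:4, Fay:1, Nadia:3.
The largest is 4 (to Farah), so the eccentricity of Emil is 4.

4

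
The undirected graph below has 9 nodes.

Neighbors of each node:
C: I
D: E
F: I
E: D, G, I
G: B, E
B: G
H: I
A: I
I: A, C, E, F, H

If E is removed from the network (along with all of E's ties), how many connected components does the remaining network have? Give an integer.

Without E, the remaining ties split the others into: {D}; {B, G}; {A, C, F, H, I}.
That's 3 separate components.

3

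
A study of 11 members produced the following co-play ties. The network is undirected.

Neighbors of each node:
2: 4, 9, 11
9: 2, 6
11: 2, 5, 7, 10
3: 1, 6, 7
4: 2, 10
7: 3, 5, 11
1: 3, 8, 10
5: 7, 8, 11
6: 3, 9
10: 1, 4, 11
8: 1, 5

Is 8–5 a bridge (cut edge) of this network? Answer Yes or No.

No

Even without that edge, 8 still reaches 5 via 8 – 1 – 10 – 11 – 5, so the network stays connected. Not a bridge.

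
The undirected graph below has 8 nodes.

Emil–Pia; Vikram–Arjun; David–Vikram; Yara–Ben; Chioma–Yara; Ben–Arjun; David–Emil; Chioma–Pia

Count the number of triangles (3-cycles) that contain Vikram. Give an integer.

0

Vikram's neighbors are Arjun and David, but none of them are tied to each other, so no triangle contains Vikram.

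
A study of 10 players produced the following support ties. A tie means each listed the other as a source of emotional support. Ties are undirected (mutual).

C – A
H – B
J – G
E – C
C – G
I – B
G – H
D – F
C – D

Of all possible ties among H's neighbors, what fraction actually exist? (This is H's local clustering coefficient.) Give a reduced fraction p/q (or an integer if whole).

H's neighbors: B and G (k = 2).
Possible neighbor pairs: C(2,2) = 1. Edges among them: none → e = 0.
Clustering(H) = 0/1.

0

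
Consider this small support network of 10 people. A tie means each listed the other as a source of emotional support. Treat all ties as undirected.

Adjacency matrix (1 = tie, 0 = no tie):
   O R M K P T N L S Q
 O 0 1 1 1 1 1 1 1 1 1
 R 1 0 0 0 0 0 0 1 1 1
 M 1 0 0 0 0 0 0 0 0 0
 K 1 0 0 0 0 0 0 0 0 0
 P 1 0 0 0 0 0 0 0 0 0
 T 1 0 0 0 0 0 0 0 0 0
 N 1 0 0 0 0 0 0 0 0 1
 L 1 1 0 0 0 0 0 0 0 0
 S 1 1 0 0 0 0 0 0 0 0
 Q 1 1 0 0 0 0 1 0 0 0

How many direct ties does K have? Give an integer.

1

K is directly tied to O. That is 1 neighbor, so the degree of K is 1.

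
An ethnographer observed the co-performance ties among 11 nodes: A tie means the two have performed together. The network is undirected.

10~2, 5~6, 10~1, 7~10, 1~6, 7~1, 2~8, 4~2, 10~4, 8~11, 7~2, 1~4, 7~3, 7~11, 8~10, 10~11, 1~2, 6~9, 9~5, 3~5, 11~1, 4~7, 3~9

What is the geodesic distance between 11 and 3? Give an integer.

2

One shortest route is 11 – 7 – 3, which uses 2 edges, and 11 and 3 are not directly tied, so nothing shorter exists. So d(11,3) = 2.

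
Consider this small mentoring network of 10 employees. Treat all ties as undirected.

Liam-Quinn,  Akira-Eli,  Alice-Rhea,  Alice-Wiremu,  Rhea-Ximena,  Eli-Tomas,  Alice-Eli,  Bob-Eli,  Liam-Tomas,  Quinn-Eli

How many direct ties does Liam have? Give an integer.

Liam is directly tied to Quinn and Tomas. That is 2 neighbors, so the degree of Liam is 2.

2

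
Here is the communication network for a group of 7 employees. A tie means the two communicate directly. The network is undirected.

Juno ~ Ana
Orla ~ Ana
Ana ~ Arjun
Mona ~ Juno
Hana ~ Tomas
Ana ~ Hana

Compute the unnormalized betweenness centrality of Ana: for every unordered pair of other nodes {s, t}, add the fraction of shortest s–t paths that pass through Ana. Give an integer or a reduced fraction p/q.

Pairs whose geodesics pass through Ana — Arjun–Orla: 1; Arjun–Hana: 1; Arjun–Mona: 1; Arjun–Tomas: 1; Arjun–Juno: 1; Orla–Hana: 1; Orla–Mona: 1; Orla–Tomas: 1; Orla–Juno: 1; Hana–Mona: 1; Hana–Juno: 1; Mona–Tomas: 1; Tomas–Juno: 1.
All other pairs contribute 0.
Summing the contributions gives betweenness(Ana) = 13.

13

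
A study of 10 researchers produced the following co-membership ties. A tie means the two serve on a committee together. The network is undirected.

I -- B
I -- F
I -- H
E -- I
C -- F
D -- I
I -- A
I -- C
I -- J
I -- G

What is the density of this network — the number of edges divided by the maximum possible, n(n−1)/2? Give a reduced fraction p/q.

2/9

There are 10 edges and 10 nodes, so the maximum possible is C(10,2) = 45.
Density = 10/45 = 2/9.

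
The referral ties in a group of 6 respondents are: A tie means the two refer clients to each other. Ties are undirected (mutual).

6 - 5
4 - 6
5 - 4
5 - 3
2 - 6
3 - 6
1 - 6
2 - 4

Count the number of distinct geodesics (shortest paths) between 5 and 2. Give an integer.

The shortest distance is 2. The length-2 paths are: 5–6–2; 5–4–2.
That gives 2 distinct shortest paths.

2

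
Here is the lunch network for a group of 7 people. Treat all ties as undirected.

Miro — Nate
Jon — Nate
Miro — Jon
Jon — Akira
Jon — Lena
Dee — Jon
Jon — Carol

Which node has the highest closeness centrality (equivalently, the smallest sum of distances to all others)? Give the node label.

Farness (sum of distances to all others) for each node — Akira:11, Carol:11, Dee:11, Jon:6, Lena:11, Miro:10, Nate:10.
The smallest farness is 6, for Jon, so Jon has the highest closeness.

Jon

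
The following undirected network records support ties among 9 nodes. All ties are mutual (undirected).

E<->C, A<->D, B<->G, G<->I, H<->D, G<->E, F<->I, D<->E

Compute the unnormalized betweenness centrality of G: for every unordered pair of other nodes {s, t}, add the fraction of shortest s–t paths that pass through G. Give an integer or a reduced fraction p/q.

Pairs whose geodesics pass through G — C–I: 1; C–F: 1; C–B: 1; E–I: 1; E–F: 1; E–B: 1; D–I: 1; D–F: 1; D–B: 1; H–I: 1; H–F: 1; H–B: 1; A–I: 1; A–F: 1 … (+3 more pairs).
All other pairs contribute 0.
Summing the contributions gives betweenness(G) = 17.

17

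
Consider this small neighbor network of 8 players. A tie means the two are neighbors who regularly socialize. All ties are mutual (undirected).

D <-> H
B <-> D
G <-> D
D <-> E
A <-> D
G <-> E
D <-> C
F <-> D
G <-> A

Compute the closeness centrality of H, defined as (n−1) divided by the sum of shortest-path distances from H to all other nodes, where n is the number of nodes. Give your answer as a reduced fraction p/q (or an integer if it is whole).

7/13

Distances from H: A:2, B:2, C:2, D:1, E:2, F:2, G:2. Sum = 13.
n = 8, so closeness = 7/13.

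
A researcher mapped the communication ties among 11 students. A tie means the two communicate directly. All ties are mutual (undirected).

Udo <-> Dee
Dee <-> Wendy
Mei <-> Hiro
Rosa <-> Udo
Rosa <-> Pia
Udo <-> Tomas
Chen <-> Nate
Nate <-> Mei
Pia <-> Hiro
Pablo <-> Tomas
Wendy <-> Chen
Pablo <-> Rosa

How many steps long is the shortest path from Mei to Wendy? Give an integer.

3

One shortest route is Mei – Nate – Chen – Wendy, which uses 3 edges, and at distance 2 from Mei we only reach {Chen, Pia}, which does not include Wendy. So d(Mei,Wendy) = 3.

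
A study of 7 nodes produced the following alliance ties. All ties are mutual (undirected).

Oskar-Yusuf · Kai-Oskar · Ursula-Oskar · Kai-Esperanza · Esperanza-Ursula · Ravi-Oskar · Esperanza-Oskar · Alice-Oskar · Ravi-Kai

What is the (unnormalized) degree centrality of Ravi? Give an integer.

Ravi is directly tied to Kai and Oskar. That is 2 neighbors, so the degree of Ravi is 2.

2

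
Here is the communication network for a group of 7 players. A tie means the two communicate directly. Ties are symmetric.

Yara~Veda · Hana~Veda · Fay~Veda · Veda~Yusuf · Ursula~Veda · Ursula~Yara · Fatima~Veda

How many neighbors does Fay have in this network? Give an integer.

1

Fay is directly tied to Veda. That is 1 neighbor, so the degree of Fay is 1.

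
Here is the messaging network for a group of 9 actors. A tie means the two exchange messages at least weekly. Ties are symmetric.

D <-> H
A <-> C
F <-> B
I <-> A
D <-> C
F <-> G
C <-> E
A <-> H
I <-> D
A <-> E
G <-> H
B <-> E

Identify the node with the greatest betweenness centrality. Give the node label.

A

Unnormalized betweenness of each node: A:43/6, B:10/3, C:7/3, D:17/6, E:19/3, F:2, G:11/3, H:7, I:1/3.
A has the largest value, 43/6, making it the main broker — the node through which the most shortest paths run.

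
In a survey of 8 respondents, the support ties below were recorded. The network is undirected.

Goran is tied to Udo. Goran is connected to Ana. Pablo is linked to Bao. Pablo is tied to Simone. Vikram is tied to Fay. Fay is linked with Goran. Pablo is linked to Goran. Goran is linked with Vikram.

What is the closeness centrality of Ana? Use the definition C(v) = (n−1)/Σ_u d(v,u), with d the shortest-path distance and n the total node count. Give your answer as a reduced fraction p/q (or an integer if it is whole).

7/15

Distances from Ana: Bao:3, Fay:2, Goran:1, Pablo:2, Simone:3, Udo:2, Vikram:2. Sum = 15.
n = 8, so closeness = 7/15.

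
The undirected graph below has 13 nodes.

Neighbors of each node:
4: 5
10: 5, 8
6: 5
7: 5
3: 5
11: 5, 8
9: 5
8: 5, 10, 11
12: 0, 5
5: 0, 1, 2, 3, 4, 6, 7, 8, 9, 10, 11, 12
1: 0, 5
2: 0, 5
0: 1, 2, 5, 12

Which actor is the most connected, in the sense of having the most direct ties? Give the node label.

Degrees — 0:4, 1:2, 2:2, 3:1, 4:1, 5:12, 6:1, 7:1, 8:3, 9:1, 10:2, 11:2, 12:2.
The maximum is 12, attained only by 5.

5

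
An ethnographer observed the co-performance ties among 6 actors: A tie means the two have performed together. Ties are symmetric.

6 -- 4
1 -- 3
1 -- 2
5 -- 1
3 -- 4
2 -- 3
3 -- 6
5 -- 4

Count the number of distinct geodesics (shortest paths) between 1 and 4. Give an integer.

The shortest distance is 2. The length-2 paths are: 1–3–4; 1–5–4.
That gives 2 distinct shortest paths.

2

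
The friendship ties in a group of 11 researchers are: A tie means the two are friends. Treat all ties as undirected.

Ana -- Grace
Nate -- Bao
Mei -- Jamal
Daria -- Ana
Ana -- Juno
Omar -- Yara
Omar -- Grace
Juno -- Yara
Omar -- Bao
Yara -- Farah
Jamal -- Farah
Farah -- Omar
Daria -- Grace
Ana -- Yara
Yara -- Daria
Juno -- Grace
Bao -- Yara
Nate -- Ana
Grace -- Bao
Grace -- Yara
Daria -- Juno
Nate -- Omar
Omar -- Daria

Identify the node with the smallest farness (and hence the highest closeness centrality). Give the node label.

Farness (sum of distances to all others) for each node — Ana:18, Bao:19, Daria:18, Farah:17, Grace:17, Jamal:24, Juno:19, Mei:33, Nate:20, Omar:15, Yara:14.
The smallest farness is 14, for Yara, so Yara has the highest closeness.

Yara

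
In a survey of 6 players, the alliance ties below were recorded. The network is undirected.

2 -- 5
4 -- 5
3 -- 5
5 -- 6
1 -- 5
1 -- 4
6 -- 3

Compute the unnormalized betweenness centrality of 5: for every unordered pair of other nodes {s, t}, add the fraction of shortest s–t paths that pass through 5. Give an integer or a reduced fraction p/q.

8

Pairs whose geodesics pass through 5 — 3–2: 1; 3–1: 1; 3–4: 1; 2–6: 1; 2–1: 1; 2–4: 1; 6–1: 1; 6–4: 1.
All other pairs contribute 0.
Summing the contributions gives betweenness(5) = 8.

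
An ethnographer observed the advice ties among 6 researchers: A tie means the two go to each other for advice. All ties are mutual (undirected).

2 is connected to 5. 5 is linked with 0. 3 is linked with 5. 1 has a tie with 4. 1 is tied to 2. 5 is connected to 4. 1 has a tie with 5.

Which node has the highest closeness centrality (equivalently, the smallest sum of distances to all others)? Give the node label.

5

Farness (sum of distances to all others) for each node — 0:9, 1:7, 2:8, 3:9, 4:8, 5:5.
The smallest farness is 5, for 5, so 5 has the highest closeness.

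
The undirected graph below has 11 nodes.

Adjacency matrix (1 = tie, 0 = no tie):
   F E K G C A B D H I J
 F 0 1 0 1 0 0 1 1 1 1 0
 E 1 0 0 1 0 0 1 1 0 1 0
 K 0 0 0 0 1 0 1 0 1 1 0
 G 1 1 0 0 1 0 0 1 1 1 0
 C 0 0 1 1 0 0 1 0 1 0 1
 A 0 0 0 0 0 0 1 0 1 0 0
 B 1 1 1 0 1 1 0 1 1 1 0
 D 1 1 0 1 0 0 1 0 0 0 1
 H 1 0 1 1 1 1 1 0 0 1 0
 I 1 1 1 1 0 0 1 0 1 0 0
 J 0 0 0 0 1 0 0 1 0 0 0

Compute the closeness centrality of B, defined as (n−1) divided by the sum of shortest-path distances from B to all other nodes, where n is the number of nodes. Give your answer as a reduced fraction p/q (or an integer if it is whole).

Distances from B: A:1, C:1, D:1, E:1, F:1, G:2, H:1, I:1, J:2, K:1. Sum = 12.
n = 11, so closeness = 10/12 = 5/6.

5/6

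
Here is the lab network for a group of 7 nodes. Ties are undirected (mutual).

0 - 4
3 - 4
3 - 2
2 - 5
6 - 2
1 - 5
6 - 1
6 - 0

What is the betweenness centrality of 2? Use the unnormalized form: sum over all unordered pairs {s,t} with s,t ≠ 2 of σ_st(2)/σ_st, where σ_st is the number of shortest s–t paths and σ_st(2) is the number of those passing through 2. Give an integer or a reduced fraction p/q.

Pairs whose geodesics pass through 2 — 4–5: 1; 3–5: 1; 3–1: 2/2; 3–6: 1; 5–6: 1/2; 5–0: 1/2.
All other pairs contribute 0.
Summing the contributions gives betweenness(2) = 5.

5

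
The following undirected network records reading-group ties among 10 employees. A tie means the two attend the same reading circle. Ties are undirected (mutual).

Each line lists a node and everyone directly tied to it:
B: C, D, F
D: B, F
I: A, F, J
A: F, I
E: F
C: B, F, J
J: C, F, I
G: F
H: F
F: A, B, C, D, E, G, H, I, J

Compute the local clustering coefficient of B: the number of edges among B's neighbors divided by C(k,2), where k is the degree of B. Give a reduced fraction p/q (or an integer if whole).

2/3

B's neighbors: C, D, and F (k = 3).
Possible neighbor pairs: C(3,2) = 3. Edges among them: C–F, D–F → e = 2.
Clustering(B) = 2/3.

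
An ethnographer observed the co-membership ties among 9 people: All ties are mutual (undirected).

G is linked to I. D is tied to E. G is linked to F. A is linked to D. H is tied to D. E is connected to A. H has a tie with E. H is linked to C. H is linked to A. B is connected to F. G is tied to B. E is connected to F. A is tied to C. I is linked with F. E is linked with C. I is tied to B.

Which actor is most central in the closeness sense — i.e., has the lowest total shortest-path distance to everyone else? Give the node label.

Farness (sum of distances to all others) for each node — A:15, B:17, C:16, D:16, E:11, F:12, G:17, H:15, I:17.
The smallest farness is 11, for E, so E has the highest closeness.

E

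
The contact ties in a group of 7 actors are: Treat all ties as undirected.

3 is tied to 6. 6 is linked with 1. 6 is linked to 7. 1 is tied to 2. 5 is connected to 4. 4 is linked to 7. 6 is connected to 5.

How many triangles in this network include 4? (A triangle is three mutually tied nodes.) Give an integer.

0

4's neighbors are 5 and 7, but none of them are tied to each other, so no triangle contains 4.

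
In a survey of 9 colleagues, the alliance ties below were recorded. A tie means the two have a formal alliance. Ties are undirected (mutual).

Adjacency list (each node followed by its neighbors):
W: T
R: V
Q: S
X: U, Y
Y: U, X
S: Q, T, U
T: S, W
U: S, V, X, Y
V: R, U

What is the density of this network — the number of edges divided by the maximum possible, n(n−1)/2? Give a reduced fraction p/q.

1/4

There are 9 edges and 9 nodes, so the maximum possible is C(9,2) = 36.
Density = 9/36 = 1/4.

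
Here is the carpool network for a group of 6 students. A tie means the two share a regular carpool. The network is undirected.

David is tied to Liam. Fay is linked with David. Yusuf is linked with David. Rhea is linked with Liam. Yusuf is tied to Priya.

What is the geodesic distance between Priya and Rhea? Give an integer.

One shortest route is Priya – Yusuf – David – Liam – Rhea, which uses 4 edges, and at distance 3 from Priya we only reach {Fay, Liam}, which does not include Rhea. So d(Priya,Rhea) = 4.

4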